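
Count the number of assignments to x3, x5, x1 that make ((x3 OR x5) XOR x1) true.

Satisfying assignments: (0,0,1), (0,1,0), (1,0,0), (1,1,0)
Count: 4 out of 8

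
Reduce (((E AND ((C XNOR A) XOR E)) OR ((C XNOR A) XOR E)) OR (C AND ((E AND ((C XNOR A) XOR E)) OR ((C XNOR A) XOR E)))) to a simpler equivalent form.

By absorption (E OR (E AND v) = E) then absorption (E OR (E AND v) = E):
= ((C XNOR A) XOR E)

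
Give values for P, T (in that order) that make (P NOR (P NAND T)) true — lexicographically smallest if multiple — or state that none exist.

UNSATISFIABLE - no assignment makes this expression true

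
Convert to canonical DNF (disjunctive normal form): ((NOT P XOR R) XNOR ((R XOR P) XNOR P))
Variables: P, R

(NOT P AND NOT R) OR (NOT P AND R)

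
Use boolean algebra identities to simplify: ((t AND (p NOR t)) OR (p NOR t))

By absorption (E OR (E AND v) = E):
= (p NOR t)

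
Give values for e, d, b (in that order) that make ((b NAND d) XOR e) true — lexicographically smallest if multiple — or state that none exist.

e=0, d=0, b=0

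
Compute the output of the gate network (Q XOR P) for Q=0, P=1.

Substituting: (0 XOR 1)
= 1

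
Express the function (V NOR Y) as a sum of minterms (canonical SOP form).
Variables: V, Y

Σm(0) = (NOT V AND NOT Y)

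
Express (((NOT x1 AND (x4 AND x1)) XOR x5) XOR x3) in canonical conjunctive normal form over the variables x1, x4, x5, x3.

(x1 OR x4 OR x5 OR x3) AND (x1 OR x4 OR NOT x5 OR NOT x3) AND (x1 OR NOT x4 OR x5 OR x3) AND (x1 OR NOT x4 OR NOT x5 OR NOT x3) AND (NOT x1 OR x4 OR x5 OR x3) AND (NOT x1 OR x4 OR NOT x5 OR NOT x3) AND (NOT x1 OR NOT x4 OR x5 OR x3) AND (NOT x1 OR NOT x4 OR NOT x5 OR NOT x3)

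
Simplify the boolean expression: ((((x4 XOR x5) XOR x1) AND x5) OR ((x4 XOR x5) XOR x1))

By absorption (E OR (E AND v) = E):
= ((x4 XOR x5) XOR x1)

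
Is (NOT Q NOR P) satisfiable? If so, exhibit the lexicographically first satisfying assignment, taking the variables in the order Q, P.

Q=1, P=0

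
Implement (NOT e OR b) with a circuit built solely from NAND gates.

(((e NAND e) NAND (e NAND e)) NAND (b NAND b))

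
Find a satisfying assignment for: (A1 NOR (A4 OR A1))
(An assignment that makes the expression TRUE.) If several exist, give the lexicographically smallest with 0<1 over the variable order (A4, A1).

A4=0, A1=0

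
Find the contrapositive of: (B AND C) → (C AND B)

Contrapositive: NOT (C AND B) → NOT (B AND C)
Note: A statement and its contrapositive are logically equivalent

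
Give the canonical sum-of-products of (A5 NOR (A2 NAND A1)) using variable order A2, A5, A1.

Σm(5) = (A2 AND NOT A5 AND A1)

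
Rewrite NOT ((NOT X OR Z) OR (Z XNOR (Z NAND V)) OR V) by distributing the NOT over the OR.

NOT (NOT X OR Z) AND NOT (Z XNOR (Z NAND V)) AND NOT V
De Morgan's: NOT(OR of terms) = AND of negations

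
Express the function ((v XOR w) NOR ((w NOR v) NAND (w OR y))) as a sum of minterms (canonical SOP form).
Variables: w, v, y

Σm(1) = (NOT w AND NOT v AND y)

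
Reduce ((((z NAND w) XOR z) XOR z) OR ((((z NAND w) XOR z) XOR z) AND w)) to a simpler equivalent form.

By absorption (E OR (E AND v) = E) then XOR self-cancellation ((E XOR v) XOR v = E):
= (z NAND w)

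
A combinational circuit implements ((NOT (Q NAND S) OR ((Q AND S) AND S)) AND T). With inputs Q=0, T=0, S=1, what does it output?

Substituting: ((NOT (0 NAND 1) OR ((0 AND 1) AND 1)) AND 0)
= 0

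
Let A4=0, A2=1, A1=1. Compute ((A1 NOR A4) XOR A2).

Substituting: ((1 NOR 0) XOR 1)
= 1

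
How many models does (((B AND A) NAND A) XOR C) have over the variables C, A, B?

Satisfying assignments: (0,0,0), (0,0,1), (0,1,0), (1,1,1)
Count: 4 out of 8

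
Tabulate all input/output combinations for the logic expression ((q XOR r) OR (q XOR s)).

r | q | s | Output
------------------
0 | 0 | 0 | 0
0 | 0 | 1 | 1
0 | 1 | 0 | 1
0 | 1 | 1 | 1
1 | 0 | 0 | 1
1 | 0 | 1 | 1
1 | 1 | 0 | 1
1 | 1 | 1 | 0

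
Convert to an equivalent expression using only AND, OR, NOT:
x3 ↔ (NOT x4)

(x3 AND (NOT x4)) OR (NOT x3 AND x4)
(Biconditional = both true or both false)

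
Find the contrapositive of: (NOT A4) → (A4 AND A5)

Contrapositive: NOT (A4 AND A5) → A4
Note: A statement and its contrapositive are logically equivalent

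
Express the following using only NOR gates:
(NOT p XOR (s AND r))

(((((p NOR p) NOR ((s NOR s) NOR (r NOR r))) NOR ((p NOR p) NOR ((s NOR s) NOR (r NOR r)))) NOR (((p NOR p) NOR ((s NOR s) NOR (r NOR r))) NOR ((p NOR p) NOR ((s NOR s) NOR (r NOR r))))) NOR (((((p NOR p) NOR (p NOR p)) NOR (((s NOR s) NOR (r NOR r)) NOR ((s NOR s) NOR (r NOR r)))) NOR (((p NOR p) NOR (p NOR p)) NOR (((s NOR s) NOR (r NOR r)) NOR ((s NOR s) NOR (r NOR r))))) NOR ((((p NOR p) NOR (p NOR p)) NOR (((s NOR s) NOR (r NOR r)) NOR ((s NOR s) NOR (r NOR r)))) NOR (((p NOR p) NOR (p NOR p)) NOR (((s NOR s) NOR (r NOR r)) NOR ((s NOR s) NOR (r NOR r)))))))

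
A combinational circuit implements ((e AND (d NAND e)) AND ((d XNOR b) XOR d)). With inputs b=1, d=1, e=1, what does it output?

Substituting: ((1 AND (1 NAND 1)) AND ((1 XNOR 1) XOR 1))
= 0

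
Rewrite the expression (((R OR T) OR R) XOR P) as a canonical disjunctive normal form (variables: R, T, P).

(NOT R AND NOT T AND P) OR (NOT R AND T AND NOT P) OR (R AND NOT T AND NOT P) OR (R AND T AND NOT P)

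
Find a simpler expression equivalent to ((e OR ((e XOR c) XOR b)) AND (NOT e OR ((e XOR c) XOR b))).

By distribution ((E OR v) AND (E OR NOT v) = E):
= ((e XOR c) XOR b)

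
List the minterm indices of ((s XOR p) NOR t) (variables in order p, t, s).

Σm(0, 5) = (NOT p AND NOT t AND NOT s) OR (p AND NOT t AND s)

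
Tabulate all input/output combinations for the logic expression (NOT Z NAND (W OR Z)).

Z | W | Output
--------------
0 | 0 | 1
0 | 1 | 0
1 | 0 | 1
1 | 1 | 1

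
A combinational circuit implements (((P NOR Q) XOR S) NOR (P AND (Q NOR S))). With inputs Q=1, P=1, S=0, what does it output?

Substituting: (((1 NOR 1) XOR 0) NOR (1 AND (1 NOR 0)))
= 1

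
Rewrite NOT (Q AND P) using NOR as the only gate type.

(((Q NOR Q) NOR (P NOR P)) NOR ((Q NOR Q) NOR (P NOR P)))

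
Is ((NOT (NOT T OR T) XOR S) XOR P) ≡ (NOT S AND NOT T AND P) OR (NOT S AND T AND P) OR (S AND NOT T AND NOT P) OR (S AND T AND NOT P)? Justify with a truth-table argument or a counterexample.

Yes, they are equivalent — the two output columns agree on all 8 assignments:
S | T | P | Expression 1 | Expression 2
---------------------------------------
0 | 0 | 0 | 0 | 0
0 | 0 | 1 | 1 | 1
0 | 1 | 0 | 0 | 0
0 | 1 | 1 | 1 | 1
1 | 0 | 0 | 1 | 1
1 | 0 | 1 | 0 | 0
1 | 1 | 0 | 1 | 1
1 | 1 | 1 | 0 | 0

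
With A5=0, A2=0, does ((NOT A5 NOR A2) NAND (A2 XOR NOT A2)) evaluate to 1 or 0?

Substituting: ((NOT 0 NOR 0) NAND (0 XOR NOT 0))
= 1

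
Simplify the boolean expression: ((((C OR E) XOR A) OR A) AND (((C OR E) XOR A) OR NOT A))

By distribution ((E OR v) AND (E OR NOT v) = E):
= ((C OR E) XOR A)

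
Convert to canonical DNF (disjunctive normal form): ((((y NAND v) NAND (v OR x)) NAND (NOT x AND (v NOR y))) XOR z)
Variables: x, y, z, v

(NOT x AND NOT y AND NOT z AND v) OR (NOT x AND NOT y AND z AND NOT v) OR (NOT x AND y AND NOT z AND NOT v) OR (NOT x AND y AND NOT z AND v) OR (x AND NOT y AND NOT z AND NOT v) OR (x AND NOT y AND NOT z AND v) OR (x AND y AND NOT z AND NOT v) OR (x AND y AND NOT z AND v)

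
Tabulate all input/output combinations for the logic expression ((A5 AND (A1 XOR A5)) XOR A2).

A1 | A2 | A5 | Output
---------------------
0 | 0 | 0 | 0
0 | 0 | 1 | 1
0 | 1 | 0 | 1
0 | 1 | 1 | 0
1 | 0 | 0 | 0
1 | 0 | 1 | 0
1 | 1 | 0 | 1
1 | 1 | 1 | 1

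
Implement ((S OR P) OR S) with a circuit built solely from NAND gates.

((((S NAND S) NAND (P NAND P)) NAND ((S NAND S) NAND (P NAND P))) NAND (S NAND S))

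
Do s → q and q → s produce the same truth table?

No, Converse is not equivalent to original (counterexample: s=0, q=1)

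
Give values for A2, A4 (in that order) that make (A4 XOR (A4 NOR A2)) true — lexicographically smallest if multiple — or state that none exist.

A2=0, A4=0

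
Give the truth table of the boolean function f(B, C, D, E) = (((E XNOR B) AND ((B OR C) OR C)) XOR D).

B | C | D | E | Output
----------------------
0 | 0 | 0 | 0 | 0
0 | 0 | 0 | 1 | 0
0 | 0 | 1 | 0 | 1
0 | 0 | 1 | 1 | 1
0 | 1 | 0 | 0 | 1
0 | 1 | 0 | 1 | 0
0 | 1 | 1 | 0 | 0
0 | 1 | 1 | 1 | 1
1 | 0 | 0 | 0 | 0
1 | 0 | 0 | 1 | 1
1 | 0 | 1 | 0 | 1
1 | 0 | 1 | 1 | 0
1 | 1 | 0 | 0 | 0
1 | 1 | 0 | 1 | 1
1 | 1 | 1 | 0 | 1
1 | 1 | 1 | 1 | 0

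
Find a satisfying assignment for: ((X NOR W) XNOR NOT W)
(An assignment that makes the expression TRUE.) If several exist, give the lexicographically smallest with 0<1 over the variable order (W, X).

W=0, X=0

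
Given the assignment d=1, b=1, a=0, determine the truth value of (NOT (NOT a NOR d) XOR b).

Substituting: (NOT (NOT 0 NOR 1) XOR 1)
= 0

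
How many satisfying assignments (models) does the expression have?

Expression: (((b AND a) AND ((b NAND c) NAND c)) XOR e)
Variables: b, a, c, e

Satisfying assignments: (0,0,0,1), (0,0,1,1), (0,1,0,1), (0,1,1,1), (1,0,0,1), (1,0,1,1), (1,1,0,0), (1,1,1,0)
Count: 8 out of 16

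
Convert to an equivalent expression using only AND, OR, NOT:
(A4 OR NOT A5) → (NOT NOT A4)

NOT (A4 OR NOT A5) OR (NOT NOT A4)
(Implication elimination: A → B = NOT A OR B)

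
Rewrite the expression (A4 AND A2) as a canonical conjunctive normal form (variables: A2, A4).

(A2 OR A4) AND (A2 OR NOT A4) AND (NOT A2 OR A4)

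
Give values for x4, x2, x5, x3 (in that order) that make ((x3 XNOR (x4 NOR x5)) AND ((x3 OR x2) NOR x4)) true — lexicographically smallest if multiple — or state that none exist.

x4=0, x2=0, x5=1, x3=0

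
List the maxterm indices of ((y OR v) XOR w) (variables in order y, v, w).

ΠM(0, 3, 5, 7) = (y OR v OR w) AND (y OR NOT v OR NOT w) AND (NOT y OR v OR NOT w) AND (NOT y OR NOT v OR NOT w)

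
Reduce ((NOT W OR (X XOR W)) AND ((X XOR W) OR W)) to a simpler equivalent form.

By distribution ((E OR v) AND (E OR NOT v) = E):
= (X XOR W)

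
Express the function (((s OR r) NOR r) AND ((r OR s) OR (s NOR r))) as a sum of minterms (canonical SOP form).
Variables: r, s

Σm(0) = (NOT r AND NOT s)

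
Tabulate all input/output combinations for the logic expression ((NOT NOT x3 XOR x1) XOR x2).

x1 | x3 | x2 | Output
---------------------
0 | 0 | 0 | 0
0 | 0 | 1 | 1
0 | 1 | 0 | 1
0 | 1 | 1 | 0
1 | 0 | 0 | 1
1 | 0 | 1 | 0
1 | 1 | 0 | 0
1 | 1 | 1 | 1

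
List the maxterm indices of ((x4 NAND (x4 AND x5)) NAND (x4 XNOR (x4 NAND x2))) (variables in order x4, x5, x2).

ΠM(4) = (NOT x4 OR x5 OR x2)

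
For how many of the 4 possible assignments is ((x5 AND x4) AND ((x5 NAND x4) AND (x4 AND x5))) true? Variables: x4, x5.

No assignment satisfies the expression.
Count: 0 out of 4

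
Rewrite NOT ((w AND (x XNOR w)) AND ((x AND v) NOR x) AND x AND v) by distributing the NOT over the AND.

NOT (w AND (x XNOR w)) OR NOT ((x AND v) NOR x) OR NOT x OR NOT v
De Morgan's: NOT(AND of terms) = OR of negations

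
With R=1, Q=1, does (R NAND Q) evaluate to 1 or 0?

Substituting: (1 NAND 1)
= 0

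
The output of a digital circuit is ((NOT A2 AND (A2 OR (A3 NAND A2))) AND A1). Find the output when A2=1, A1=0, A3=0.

Substituting: ((NOT 1 AND (1 OR (0 NAND 1))) AND 0)
= 0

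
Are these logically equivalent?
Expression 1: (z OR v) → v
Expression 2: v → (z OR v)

No, Converse is not equivalent to original (counterexample: v=0, z=1)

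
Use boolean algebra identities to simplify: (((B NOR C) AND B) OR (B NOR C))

By absorption (E OR (E AND v) = E):
= (B NOR C)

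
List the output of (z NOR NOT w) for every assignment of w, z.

w | z | Output
--------------
0 | 0 | 0
0 | 1 | 0
1 | 0 | 1
1 | 1 | 0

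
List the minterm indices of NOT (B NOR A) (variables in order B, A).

Σm(1, 2, 3) = (NOT B AND A) OR (B AND NOT A) OR (B AND A)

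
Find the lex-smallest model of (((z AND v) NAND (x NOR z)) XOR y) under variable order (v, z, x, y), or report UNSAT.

v=0, z=0, x=0, y=0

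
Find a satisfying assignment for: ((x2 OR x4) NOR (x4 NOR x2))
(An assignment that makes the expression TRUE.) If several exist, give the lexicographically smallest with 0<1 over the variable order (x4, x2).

UNSATISFIABLE - no assignment makes this expression true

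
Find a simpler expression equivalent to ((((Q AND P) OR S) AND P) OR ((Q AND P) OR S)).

By absorption (E OR (E AND v) = E):
= ((Q AND P) OR S)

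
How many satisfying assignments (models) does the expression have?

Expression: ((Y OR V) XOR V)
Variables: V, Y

Satisfying assignments: (0,1)
Count: 1 out of 4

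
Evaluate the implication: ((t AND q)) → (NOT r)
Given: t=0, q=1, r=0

Antecedent ((t AND q)) = 0; consequent (NOT r) = 1.
0 → 1 = 1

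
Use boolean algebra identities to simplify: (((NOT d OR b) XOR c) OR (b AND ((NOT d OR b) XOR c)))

By absorption (E OR (E AND v) = E):
= ((NOT d OR b) XOR c)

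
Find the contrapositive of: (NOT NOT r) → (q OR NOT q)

Contrapositive: NOT (q OR NOT q) → NOT r
Note: A statement and its contrapositive are logically equivalent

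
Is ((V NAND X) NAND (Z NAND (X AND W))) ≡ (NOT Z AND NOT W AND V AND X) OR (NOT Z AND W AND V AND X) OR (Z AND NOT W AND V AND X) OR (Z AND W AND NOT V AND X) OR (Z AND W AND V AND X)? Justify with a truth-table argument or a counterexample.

Yes, they are equivalent — the two output columns agree on all 16 assignments:
Z | W | V | X | Expression 1 | Expression 2
-------------------------------------------
0 | 0 | 0 | 0 | 0 | 0
0 | 0 | 0 | 1 | 0 | 0
0 | 0 | 1 | 0 | 0 | 0
0 | 0 | 1 | 1 | 1 | 1
0 | 1 | 0 | 0 | 0 | 0
0 | 1 | 0 | 1 | 0 | 0
0 | 1 | 1 | 0 | 0 | 0
0 | 1 | 1 | 1 | 1 | 1
1 | 0 | 0 | 0 | 0 | 0
1 | 0 | 0 | 1 | 0 | 0
1 | 0 | 1 | 0 | 0 | 0
1 | 0 | 1 | 1 | 1 | 1
1 | 1 | 0 | 0 | 0 | 0
1 | 1 | 0 | 1 | 1 | 1
1 | 1 | 1 | 0 | 0 | 0
1 | 1 | 1 | 1 | 1 | 1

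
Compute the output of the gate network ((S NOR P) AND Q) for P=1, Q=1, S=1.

Substituting: ((1 NOR 1) AND 1)
= 0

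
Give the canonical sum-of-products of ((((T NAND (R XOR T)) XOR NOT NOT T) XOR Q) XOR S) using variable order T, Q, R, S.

Σm(0, 2, 5, 7, 8, 11, 13, 14) = (NOT T AND NOT Q AND NOT R AND NOT S) OR (NOT T AND NOT Q AND R AND NOT S) OR (NOT T AND Q AND NOT R AND S) OR (NOT T AND Q AND R AND S) OR (T AND NOT Q AND NOT R AND NOT S) OR (T AND NOT Q AND R AND S) OR (T AND Q AND NOT R AND S) OR (T AND Q AND R AND NOT S)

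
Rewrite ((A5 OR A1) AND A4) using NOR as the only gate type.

((((A5 NOR A1) NOR (A5 NOR A1)) NOR ((A5 NOR A1) NOR (A5 NOR A1))) NOR (A4 NOR A4))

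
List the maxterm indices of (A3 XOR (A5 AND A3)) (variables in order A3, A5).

ΠM(0, 1, 3) = (A3 OR A5) AND (A3 OR NOT A5) AND (NOT A3 OR NOT A5)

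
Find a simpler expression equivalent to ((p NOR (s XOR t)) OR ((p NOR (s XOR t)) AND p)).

By absorption (E OR (E AND v) = E):
= (p NOR (s XOR t))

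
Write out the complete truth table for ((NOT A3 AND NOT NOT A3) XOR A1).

A3 | A1 | Output
----------------
0 | 0 | 0
0 | 1 | 1
1 | 0 | 0
1 | 1 | 1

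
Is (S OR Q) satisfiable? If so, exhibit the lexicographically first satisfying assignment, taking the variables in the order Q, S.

Q=0, S=1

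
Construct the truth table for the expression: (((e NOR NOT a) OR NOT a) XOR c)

e | a | c | Output
------------------
0 | 0 | 0 | 1
0 | 0 | 1 | 0
0 | 1 | 0 | 1
0 | 1 | 1 | 0
1 | 0 | 0 | 1
1 | 0 | 1 | 0
1 | 1 | 0 | 0
1 | 1 | 1 | 1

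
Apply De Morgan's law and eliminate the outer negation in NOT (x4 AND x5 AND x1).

NOT x4 OR NOT x5 OR NOT x1
De Morgan's: NOT(AND of terms) = OR of negations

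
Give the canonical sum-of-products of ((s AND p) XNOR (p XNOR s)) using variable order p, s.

Σm(1, 2, 3) = (NOT p AND s) OR (p AND NOT s) OR (p AND s)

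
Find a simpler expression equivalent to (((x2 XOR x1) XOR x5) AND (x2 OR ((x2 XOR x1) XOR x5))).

By absorption (E AND (E OR v) = E):
= ((x2 XOR x1) XOR x5)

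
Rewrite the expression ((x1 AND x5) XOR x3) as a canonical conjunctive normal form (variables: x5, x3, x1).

(x5 OR x3 OR x1) AND (x5 OR x3 OR NOT x1) AND (NOT x5 OR x3 OR x1) AND (NOT x5 OR NOT x3 OR NOT x1)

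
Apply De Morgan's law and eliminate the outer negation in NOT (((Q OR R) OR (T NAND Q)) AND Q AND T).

NOT ((Q OR R) OR (T NAND Q)) OR NOT Q OR NOT T
De Morgan's: NOT(AND of terms) = OR of negations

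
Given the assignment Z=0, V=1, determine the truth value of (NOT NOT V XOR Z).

Substituting: (NOT NOT 1 XOR 0)
= 1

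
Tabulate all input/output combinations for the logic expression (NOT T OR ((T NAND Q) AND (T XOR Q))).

T | Q | Output
--------------
0 | 0 | 1
0 | 1 | 1
1 | 0 | 1
1 | 1 | 0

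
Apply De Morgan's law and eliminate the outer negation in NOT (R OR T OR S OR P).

NOT R AND NOT T AND NOT S AND NOT P
De Morgan's: NOT(OR of terms) = AND of negations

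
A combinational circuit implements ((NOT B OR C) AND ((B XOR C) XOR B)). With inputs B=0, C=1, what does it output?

Substituting: ((NOT 0 OR 1) AND ((0 XOR 1) XOR 0))
= 1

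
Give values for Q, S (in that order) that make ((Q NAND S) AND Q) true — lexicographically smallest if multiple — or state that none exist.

Q=1, S=0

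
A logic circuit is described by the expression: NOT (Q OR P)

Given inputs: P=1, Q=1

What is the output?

Substituting: NOT (1 OR 1)
= 0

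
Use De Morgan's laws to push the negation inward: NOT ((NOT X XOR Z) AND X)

NOT (NOT X XOR Z) OR NOT X
De Morgan's: NOT(AND of terms) = OR of negations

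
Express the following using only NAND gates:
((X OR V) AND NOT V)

((((X NAND X) NAND (V NAND V)) NAND (V NAND V)) NAND (((X NAND X) NAND (V NAND V)) NAND (V NAND V)))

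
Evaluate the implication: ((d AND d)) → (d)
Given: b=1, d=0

Antecedent ((d AND d)) = 0; consequent (d) = 0.
0 → 0 = 1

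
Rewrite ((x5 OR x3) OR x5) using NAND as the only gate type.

((((x5 NAND x5) NAND (x3 NAND x3)) NAND ((x5 NAND x5) NAND (x3 NAND x3))) NAND (x5 NAND x5))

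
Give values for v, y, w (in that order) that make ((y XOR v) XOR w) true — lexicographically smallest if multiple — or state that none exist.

v=0, y=0, w=1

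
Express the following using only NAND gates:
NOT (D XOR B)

(((D NAND (D NAND B)) NAND (B NAND (D NAND B))) NAND ((D NAND (D NAND B)) NAND (B NAND (D NAND B))))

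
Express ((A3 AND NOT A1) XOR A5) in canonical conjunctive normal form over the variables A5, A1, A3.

(A5 OR A1 OR A3) AND (A5 OR NOT A1 OR A3) AND (A5 OR NOT A1 OR NOT A3) AND (NOT A5 OR A1 OR NOT A3)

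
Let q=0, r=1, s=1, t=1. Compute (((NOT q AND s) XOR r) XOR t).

Substituting: (((NOT 0 AND 1) XOR 1) XOR 1)
= 1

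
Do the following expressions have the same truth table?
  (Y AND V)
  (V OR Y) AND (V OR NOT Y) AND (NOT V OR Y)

Yes, they are equivalent — the two output columns agree on all 4 assignments:
V | Y | Expression 1 | Expression 2
-----------------------------------
0 | 0 | 0 | 0
0 | 1 | 0 | 0
1 | 0 | 0 | 0
1 | 1 | 1 | 1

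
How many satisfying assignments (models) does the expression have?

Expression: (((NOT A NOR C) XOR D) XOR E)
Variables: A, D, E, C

Satisfying assignments: (0,0,1,0), (0,0,1,1), (0,1,0,0), (0,1,0,1), (1,0,0,0), (1,0,1,1), (1,1,0,1), (1,1,1,0)
Count: 8 out of 16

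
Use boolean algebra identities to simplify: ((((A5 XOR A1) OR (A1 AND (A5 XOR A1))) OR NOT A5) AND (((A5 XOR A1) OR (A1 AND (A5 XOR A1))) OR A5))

By distribution ((E OR v) AND (E OR NOT v) = E) then absorption (E OR (E AND v) = E):
= (A5 XOR A1)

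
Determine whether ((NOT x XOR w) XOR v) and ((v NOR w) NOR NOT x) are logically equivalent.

No. Counterexample: with w=0, x=0, v=0, Expression 1 = 1 but Expression 2 = 0.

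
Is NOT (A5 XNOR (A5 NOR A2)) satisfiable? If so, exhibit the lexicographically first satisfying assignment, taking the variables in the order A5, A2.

A5=0, A2=0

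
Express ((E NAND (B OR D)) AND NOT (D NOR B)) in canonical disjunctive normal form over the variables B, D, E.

(NOT B AND D AND NOT E) OR (B AND NOT D AND NOT E) OR (B AND D AND NOT E)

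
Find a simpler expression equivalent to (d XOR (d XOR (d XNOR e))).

By XOR self-cancellation ((E XOR v) XOR v = E):
= (d XNOR e)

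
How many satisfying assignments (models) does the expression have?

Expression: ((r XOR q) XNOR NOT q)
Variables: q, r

Satisfying assignments: (0,1), (1,1)
Count: 2 out of 4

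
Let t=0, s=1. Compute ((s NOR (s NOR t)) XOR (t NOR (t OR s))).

Substituting: ((1 NOR (1 NOR 0)) XOR (0 NOR (0 OR 1)))
= 0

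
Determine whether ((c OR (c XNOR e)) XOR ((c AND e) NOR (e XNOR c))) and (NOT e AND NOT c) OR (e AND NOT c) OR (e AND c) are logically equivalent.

Yes, they are equivalent — the two output columns agree on all 4 assignments:
e | c | Expression 1 | Expression 2
-----------------------------------
0 | 0 | 1 | 1
0 | 1 | 0 | 0
1 | 0 | 1 | 1
1 | 1 | 1 | 1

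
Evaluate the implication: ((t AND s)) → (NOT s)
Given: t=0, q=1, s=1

Antecedent ((t AND s)) = 0; consequent (NOT s) = 0.
0 → 0 = 1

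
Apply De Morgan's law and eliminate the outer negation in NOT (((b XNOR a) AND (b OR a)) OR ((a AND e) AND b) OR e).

NOT ((b XNOR a) AND (b OR a)) AND NOT ((a AND e) AND b) AND NOT e
De Morgan's: NOT(OR of terms) = AND of negations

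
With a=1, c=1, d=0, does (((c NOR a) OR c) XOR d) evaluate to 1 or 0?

Substituting: (((1 NOR 1) OR 1) XOR 0)
= 1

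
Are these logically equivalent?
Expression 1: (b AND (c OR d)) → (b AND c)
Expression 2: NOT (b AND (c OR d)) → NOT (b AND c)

No, Inverse is not equivalent to original (counterexample: d=1, b=1, c=0)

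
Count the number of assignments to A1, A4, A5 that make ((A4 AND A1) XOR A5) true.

Satisfying assignments: (0,0,1), (0,1,1), (1,0,1), (1,1,0)
Count: 4 out of 8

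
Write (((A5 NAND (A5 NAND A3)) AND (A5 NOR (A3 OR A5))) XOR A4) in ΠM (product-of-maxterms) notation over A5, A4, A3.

ΠM(1, 2, 4, 5) = (A5 OR A4 OR NOT A3) AND (A5 OR NOT A4 OR A3) AND (NOT A5 OR A4 OR A3) AND (NOT A5 OR A4 OR NOT A3)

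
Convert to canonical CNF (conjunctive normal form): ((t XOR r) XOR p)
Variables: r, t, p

(r OR t OR p) AND (r OR NOT t OR NOT p) AND (NOT r OR t OR NOT p) AND (NOT r OR NOT t OR p)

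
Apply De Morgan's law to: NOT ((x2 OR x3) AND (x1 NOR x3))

NOT (x2 OR x3) OR NOT (x1 NOR x3)
De Morgan's: NOT(AND of terms) = OR of negations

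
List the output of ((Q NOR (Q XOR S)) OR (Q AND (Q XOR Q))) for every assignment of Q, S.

Q | S | Output
--------------
0 | 0 | 1
0 | 1 | 0
1 | 0 | 0
1 | 1 | 0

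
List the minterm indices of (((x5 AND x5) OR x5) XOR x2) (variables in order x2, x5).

Σm(1, 2) = (NOT x2 AND x5) OR (x2 AND NOT x5)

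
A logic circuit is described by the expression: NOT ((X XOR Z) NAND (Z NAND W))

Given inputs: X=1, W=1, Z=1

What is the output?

Substituting: NOT ((1 XOR 1) NAND (1 NAND 1))
= 0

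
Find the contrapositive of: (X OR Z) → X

Contrapositive: NOT X → NOT (X OR Z)
Note: A statement and its contrapositive are logically equivalent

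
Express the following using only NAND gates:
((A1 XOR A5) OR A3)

((((A1 NAND (A1 NAND A5)) NAND (A5 NAND (A1 NAND A5))) NAND ((A1 NAND (A1 NAND A5)) NAND (A5 NAND (A1 NAND A5)))) NAND (A3 NAND A3))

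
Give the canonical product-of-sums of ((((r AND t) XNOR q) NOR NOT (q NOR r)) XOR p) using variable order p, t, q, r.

ΠM(0, 1, 2, 3, 4, 5, 6, 7) = (p OR t OR q OR r) AND (p OR t OR q OR NOT r) AND (p OR t OR NOT q OR r) AND (p OR t OR NOT q OR NOT r) AND (p OR NOT t OR q OR r) AND (p OR NOT t OR q OR NOT r) AND (p OR NOT t OR NOT q OR r) AND (p OR NOT t OR NOT q OR NOT r)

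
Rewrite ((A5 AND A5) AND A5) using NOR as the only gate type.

((((A5 NOR A5) NOR (A5 NOR A5)) NOR ((A5 NOR A5) NOR (A5 NOR A5))) NOR (A5 NOR A5))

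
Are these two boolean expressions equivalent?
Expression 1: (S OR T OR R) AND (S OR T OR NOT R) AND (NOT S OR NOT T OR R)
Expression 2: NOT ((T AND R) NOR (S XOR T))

Yes, they are equivalent — the two output columns agree on all 8 assignments:
S | T | R | Expression 1 | Expression 2
---------------------------------------
0 | 0 | 0 | 0 | 0
0 | 0 | 1 | 0 | 0
0 | 1 | 0 | 1 | 1
0 | 1 | 1 | 1 | 1
1 | 0 | 0 | 1 | 1
1 | 0 | 1 | 1 | 1
1 | 1 | 0 | 0 | 0
1 | 1 | 1 | 1 | 1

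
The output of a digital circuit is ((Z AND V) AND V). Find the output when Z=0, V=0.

Substituting: ((0 AND 0) AND 0)
= 0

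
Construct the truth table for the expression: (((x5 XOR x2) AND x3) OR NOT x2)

x5 | x2 | x3 | Output
---------------------
0 | 0 | 0 | 1
0 | 0 | 1 | 1
0 | 1 | 0 | 0
0 | 1 | 1 | 1
1 | 0 | 0 | 1
1 | 0 | 1 | 1
1 | 1 | 0 | 0
1 | 1 | 1 | 0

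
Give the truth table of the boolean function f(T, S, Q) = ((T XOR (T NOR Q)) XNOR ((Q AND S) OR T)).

T | S | Q | Output
------------------
0 | 0 | 0 | 0
0 | 0 | 1 | 1
0 | 1 | 0 | 0
0 | 1 | 1 | 0
1 | 0 | 0 | 1
1 | 0 | 1 | 1
1 | 1 | 0 | 1
1 | 1 | 1 | 1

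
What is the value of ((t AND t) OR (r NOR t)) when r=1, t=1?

Substituting: ((1 AND 1) OR (1 NOR 1))
= 1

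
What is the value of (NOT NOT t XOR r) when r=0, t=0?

Substituting: (NOT NOT 0 XOR 0)
= 0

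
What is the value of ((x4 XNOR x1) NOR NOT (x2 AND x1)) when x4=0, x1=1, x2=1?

Substituting: ((0 XNOR 1) NOR NOT (1 AND 1))
= 1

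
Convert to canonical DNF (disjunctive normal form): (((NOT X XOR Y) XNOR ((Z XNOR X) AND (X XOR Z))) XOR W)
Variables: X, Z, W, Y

(NOT X AND NOT Z AND NOT W AND Y) OR (NOT X AND NOT Z AND W AND NOT Y) OR (NOT X AND Z AND NOT W AND Y) OR (NOT X AND Z AND W AND NOT Y) OR (X AND NOT Z AND NOT W AND NOT Y) OR (X AND NOT Z AND W AND Y) OR (X AND Z AND NOT W AND NOT Y) OR (X AND Z AND W AND Y)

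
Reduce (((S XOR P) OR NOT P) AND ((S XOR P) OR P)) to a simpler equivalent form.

By distribution ((E OR v) AND (E OR NOT v) = E):
= (S XOR P)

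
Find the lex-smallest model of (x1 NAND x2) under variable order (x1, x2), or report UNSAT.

x1=0, x2=0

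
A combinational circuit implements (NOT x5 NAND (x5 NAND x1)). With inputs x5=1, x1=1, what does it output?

Substituting: (NOT 1 NAND (1 NAND 1))
= 1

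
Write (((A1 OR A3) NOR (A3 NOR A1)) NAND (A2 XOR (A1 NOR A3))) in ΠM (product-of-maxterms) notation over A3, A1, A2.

ΠM() = TRUE (no maxterms)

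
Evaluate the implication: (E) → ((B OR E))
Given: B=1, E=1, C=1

Antecedent (E) = 1; consequent ((B OR E)) = 1.
1 → 1 = 1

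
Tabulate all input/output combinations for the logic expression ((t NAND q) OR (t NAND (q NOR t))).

t | q | Output
--------------
0 | 0 | 1
0 | 1 | 1
1 | 0 | 1
1 | 1 | 1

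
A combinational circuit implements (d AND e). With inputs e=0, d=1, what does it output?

Substituting: (1 AND 0)
= 0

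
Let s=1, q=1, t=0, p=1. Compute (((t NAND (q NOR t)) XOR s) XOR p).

Substituting: (((0 NAND (1 NOR 0)) XOR 1) XOR 1)
= 1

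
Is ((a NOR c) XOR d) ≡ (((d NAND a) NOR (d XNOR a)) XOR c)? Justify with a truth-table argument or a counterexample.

No. Counterexample: with a=0, c=0, d=0, Expression 1 = 1 but Expression 2 = 0.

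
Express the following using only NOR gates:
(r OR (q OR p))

((r NOR ((q NOR p) NOR (q NOR p))) NOR (r NOR ((q NOR p) NOR (q NOR p))))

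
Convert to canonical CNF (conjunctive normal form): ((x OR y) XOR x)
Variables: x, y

(x OR y) AND (NOT x OR y) AND (NOT x OR NOT y)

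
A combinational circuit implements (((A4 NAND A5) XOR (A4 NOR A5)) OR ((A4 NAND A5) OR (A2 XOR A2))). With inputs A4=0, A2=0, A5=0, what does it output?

Substituting: (((0 NAND 0) XOR (0 NOR 0)) OR ((0 NAND 0) OR (0 XOR 0)))
= 1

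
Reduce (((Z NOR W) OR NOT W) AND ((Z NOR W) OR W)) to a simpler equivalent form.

By distribution ((E OR v) AND (E OR NOT v) = E):
= (Z NOR W)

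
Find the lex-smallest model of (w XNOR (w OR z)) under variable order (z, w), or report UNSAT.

z=0, w=0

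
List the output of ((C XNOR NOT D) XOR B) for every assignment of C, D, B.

C | D | B | Output
------------------
0 | 0 | 0 | 0
0 | 0 | 1 | 1
0 | 1 | 0 | 1
0 | 1 | 1 | 0
1 | 0 | 0 | 1
1 | 0 | 1 | 0
1 | 1 | 0 | 0
1 | 1 | 1 | 1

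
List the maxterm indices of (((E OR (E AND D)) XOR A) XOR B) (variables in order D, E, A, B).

ΠM(0, 3, 5, 6, 8, 11, 13, 14) = (D OR E OR A OR B) AND (D OR E OR NOT A OR NOT B) AND (D OR NOT E OR A OR NOT B) AND (D OR NOT E OR NOT A OR B) AND (NOT D OR E OR A OR B) AND (NOT D OR E OR NOT A OR NOT B) AND (NOT D OR NOT E OR A OR NOT B) AND (NOT D OR NOT E OR NOT A OR B)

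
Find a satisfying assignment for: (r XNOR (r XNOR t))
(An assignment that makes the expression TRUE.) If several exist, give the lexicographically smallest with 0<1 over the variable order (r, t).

r=0, t=1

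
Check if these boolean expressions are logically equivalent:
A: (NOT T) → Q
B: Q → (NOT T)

No, Converse is not equivalent to original (counterexample: P=0, Q=0, T=0)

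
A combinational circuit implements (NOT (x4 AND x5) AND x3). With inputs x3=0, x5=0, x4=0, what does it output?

Substituting: (NOT (0 AND 0) AND 0)
= 0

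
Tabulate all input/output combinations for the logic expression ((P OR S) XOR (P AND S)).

S | P | Output
--------------
0 | 0 | 0
0 | 1 | 1
1 | 0 | 1
1 | 1 | 0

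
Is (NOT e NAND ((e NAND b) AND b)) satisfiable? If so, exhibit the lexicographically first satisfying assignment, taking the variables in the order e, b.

e=0, b=0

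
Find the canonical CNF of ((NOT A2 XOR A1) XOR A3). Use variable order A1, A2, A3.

(A1 OR A2 OR NOT A3) AND (A1 OR NOT A2 OR A3) AND (NOT A1 OR A2 OR A3) AND (NOT A1 OR NOT A2 OR NOT A3)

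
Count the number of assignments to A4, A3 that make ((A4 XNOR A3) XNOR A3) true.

Satisfying assignments: (1,0), (1,1)
Count: 2 out of 4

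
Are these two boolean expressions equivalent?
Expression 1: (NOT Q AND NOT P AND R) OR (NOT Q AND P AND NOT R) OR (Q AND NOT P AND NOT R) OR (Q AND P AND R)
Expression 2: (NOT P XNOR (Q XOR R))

Yes, they are equivalent — the two output columns agree on all 8 assignments:
Q | P | R | Expression 1 | Expression 2
---------------------------------------
0 | 0 | 0 | 0 | 0
0 | 0 | 1 | 1 | 1
0 | 1 | 0 | 1 | 1
0 | 1 | 1 | 0 | 0
1 | 0 | 0 | 1 | 1
1 | 0 | 1 | 0 | 0
1 | 1 | 0 | 0 | 0
1 | 1 | 1 | 1 | 1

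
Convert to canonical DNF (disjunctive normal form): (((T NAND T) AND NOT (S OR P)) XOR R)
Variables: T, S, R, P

(NOT T AND NOT S AND NOT R AND NOT P) OR (NOT T AND NOT S AND R AND P) OR (NOT T AND S AND R AND NOT P) OR (NOT T AND S AND R AND P) OR (T AND NOT S AND R AND NOT P) OR (T AND NOT S AND R AND P) OR (T AND S AND R AND NOT P) OR (T AND S AND R AND P)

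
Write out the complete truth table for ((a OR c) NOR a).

a | c | Output
--------------
0 | 0 | 1
0 | 1 | 0
1 | 0 | 0
1 | 1 | 0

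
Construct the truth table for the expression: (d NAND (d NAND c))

c | d | Output
--------------
0 | 0 | 1
0 | 1 | 0
1 | 0 | 1
1 | 1 | 1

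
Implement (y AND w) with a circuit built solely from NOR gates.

((y NOR y) NOR (w NOR w))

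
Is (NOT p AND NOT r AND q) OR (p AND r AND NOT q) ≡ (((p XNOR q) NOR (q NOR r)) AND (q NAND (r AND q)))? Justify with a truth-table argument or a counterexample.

Yes, they are equivalent — the two output columns agree on all 8 assignments:
p | r | q | Expression 1 | Expression 2
---------------------------------------
0 | 0 | 0 | 0 | 0
0 | 0 | 1 | 1 | 1
0 | 1 | 0 | 0 | 0
0 | 1 | 1 | 0 | 0
1 | 0 | 0 | 0 | 0
1 | 0 | 1 | 0 | 0
1 | 1 | 0 | 1 | 1
1 | 1 | 1 | 0 | 0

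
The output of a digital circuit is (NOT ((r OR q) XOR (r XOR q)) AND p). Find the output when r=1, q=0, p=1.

Substituting: (NOT ((1 OR 0) XOR (1 XOR 0)) AND 1)
= 1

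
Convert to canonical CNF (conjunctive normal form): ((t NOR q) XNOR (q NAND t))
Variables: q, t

(q OR NOT t) AND (NOT q OR t)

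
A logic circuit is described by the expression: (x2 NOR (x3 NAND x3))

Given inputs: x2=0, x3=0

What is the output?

Substituting: (0 NOR (0 NAND 0))
= 0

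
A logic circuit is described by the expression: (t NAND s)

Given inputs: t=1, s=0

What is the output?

Substituting: (1 NAND 0)
= 1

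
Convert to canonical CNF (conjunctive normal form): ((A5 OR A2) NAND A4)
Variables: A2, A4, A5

(A2 OR NOT A4 OR NOT A5) AND (NOT A2 OR NOT A4 OR A5) AND (NOT A2 OR NOT A4 OR NOT A5)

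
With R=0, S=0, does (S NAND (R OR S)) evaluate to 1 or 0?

Substituting: (0 NAND (0 OR 0))
= 1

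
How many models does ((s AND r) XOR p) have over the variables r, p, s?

Satisfying assignments: (0,1,0), (0,1,1), (1,0,1), (1,1,0)
Count: 4 out of 8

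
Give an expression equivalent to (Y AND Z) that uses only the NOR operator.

((Y NOR Y) NOR (Z NOR Z))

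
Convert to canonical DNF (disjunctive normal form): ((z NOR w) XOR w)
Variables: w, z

(NOT w AND NOT z) OR (w AND NOT z) OR (w AND z)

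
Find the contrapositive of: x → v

Contrapositive: NOT v → NOT x
Note: A statement and its contrapositive are logically equivalent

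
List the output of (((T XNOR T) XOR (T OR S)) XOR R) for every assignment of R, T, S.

R | T | S | Output
------------------
0 | 0 | 0 | 1
0 | 0 | 1 | 0
0 | 1 | 0 | 0
0 | 1 | 1 | 0
1 | 0 | 0 | 0
1 | 0 | 1 | 1
1 | 1 | 0 | 1
1 | 1 | 1 | 1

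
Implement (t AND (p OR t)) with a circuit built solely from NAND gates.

((t NAND ((p NAND p) NAND (t NAND t))) NAND (t NAND ((p NAND p) NAND (t NAND t))))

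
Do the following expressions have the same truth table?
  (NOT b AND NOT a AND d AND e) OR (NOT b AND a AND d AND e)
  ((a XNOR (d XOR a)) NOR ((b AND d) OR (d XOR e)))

Yes, they are equivalent — the two output columns agree on all 16 assignments:
b | a | d | e | Expression 1 | Expression 2
-------------------------------------------
0 | 0 | 0 | 0 | 0 | 0
0 | 0 | 0 | 1 | 0 | 0
0 | 0 | 1 | 0 | 0 | 0
0 | 0 | 1 | 1 | 1 | 1
0 | 1 | 0 | 0 | 0 | 0
0 | 1 | 0 | 1 | 0 | 0
0 | 1 | 1 | 0 | 0 | 0
0 | 1 | 1 | 1 | 1 | 1
1 | 0 | 0 | 0 | 0 | 0
1 | 0 | 0 | 1 | 0 | 0
1 | 0 | 1 | 0 | 0 | 0
1 | 0 | 1 | 1 | 0 | 0
1 | 1 | 0 | 0 | 0 | 0
1 | 1 | 0 | 1 | 0 | 0
1 | 1 | 1 | 0 | 0 | 0
1 | 1 | 1 | 1 | 0 | 0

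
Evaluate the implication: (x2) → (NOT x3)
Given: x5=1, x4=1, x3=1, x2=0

Antecedent (x2) = 0; consequent (NOT x3) = 0.
0 → 0 = 1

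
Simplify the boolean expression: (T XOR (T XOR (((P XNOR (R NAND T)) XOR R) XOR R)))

By XOR self-cancellation ((E XOR v) XOR v = E) then XOR self-cancellation ((E XOR v) XOR v = E):
= (P XNOR (R NAND T))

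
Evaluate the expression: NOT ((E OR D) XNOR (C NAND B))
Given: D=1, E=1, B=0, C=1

Substituting: NOT ((1 OR 1) XNOR (1 NAND 0))
= 0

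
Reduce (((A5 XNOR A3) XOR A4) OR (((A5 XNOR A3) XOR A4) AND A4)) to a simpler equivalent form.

By absorption (E OR (E AND v) = E):
= ((A5 XNOR A3) XOR A4)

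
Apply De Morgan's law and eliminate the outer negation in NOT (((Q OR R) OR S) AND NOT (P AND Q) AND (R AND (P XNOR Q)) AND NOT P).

NOT ((Q OR R) OR S) OR (P AND Q) OR NOT (R AND (P XNOR Q)) OR P
De Morgan's: NOT(AND of terms) = OR of negations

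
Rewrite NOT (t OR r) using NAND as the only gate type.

(((t NAND t) NAND (r NAND r)) NAND ((t NAND t) NAND (r NAND r)))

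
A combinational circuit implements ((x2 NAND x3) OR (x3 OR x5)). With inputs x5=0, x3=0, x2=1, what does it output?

Substituting: ((1 NAND 0) OR (0 OR 0))
= 1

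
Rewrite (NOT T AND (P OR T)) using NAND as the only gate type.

(((T NAND T) NAND ((P NAND P) NAND (T NAND T))) NAND ((T NAND T) NAND ((P NAND P) NAND (T NAND T))))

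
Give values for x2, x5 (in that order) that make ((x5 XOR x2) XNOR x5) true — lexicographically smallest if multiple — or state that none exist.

x2=0, x5=0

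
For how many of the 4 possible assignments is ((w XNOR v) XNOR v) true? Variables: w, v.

Satisfying assignments: (1,0), (1,1)
Count: 2 out of 4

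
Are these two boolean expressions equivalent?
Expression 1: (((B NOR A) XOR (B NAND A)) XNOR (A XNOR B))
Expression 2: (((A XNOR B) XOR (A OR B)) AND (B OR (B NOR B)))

No. Counterexample: with B=0, A=0, Expression 1 = 0 but Expression 2 = 1.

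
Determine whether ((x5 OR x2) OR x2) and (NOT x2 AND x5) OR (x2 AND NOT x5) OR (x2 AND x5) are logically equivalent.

Yes, they are equivalent — the two output columns agree on all 4 assignments:
x2 | x5 | Expression 1 | Expression 2
-------------------------------------
0 | 0 | 0 | 0
0 | 1 | 1 | 1
1 | 0 | 1 | 1
1 | 1 | 1 | 1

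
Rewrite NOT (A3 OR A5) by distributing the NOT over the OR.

NOT A3 AND NOT A5
De Morgan's: NOT(OR of terms) = AND of negations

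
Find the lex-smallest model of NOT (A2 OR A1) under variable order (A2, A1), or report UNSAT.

A2=0, A1=0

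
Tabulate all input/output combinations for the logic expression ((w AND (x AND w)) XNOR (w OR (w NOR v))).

w | x | v | Output
------------------
0 | 0 | 0 | 0
0 | 0 | 1 | 1
0 | 1 | 0 | 0
0 | 1 | 1 | 1
1 | 0 | 0 | 0
1 | 0 | 1 | 0
1 | 1 | 0 | 1
1 | 1 | 1 | 1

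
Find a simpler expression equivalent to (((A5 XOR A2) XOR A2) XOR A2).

By XOR self-cancellation ((E XOR v) XOR v = E):
= (A5 XOR A2)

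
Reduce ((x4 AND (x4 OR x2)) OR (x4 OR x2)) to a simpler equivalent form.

By absorption (E OR (E AND v) = E):
= (x4 OR x2)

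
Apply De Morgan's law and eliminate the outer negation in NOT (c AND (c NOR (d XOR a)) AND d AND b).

NOT c OR NOT (c NOR (d XOR a)) OR NOT d OR NOT b
De Morgan's: NOT(AND of terms) = OR of negations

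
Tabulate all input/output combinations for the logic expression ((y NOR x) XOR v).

x | y | v | Output
------------------
0 | 0 | 0 | 1
0 | 0 | 1 | 0
0 | 1 | 0 | 0
0 | 1 | 1 | 1
1 | 0 | 0 | 0
1 | 0 | 1 | 1
1 | 1 | 0 | 0
1 | 1 | 1 | 1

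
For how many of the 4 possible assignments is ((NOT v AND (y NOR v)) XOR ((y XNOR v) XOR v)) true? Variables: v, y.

Satisfying assignments: (1,0)
Count: 1 out of 4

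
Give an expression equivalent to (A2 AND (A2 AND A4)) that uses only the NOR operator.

((A2 NOR A2) NOR (((A2 NOR A2) NOR (A4 NOR A4)) NOR ((A2 NOR A2) NOR (A4 NOR A4))))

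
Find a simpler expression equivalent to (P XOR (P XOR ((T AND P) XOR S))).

By XOR self-cancellation ((E XOR v) XOR v = E):
= ((T AND P) XOR S)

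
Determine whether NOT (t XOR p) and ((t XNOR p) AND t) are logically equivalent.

No. Counterexample: with t=0, p=0, Expression 1 = 1 but Expression 2 = 0.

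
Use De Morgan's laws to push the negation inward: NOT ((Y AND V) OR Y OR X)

NOT (Y AND V) AND NOT Y AND NOT X
De Morgan's: NOT(OR of terms) = AND of negations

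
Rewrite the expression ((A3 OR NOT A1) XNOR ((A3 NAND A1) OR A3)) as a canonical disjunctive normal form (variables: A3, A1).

(NOT A3 AND NOT A1) OR (A3 AND NOT A1) OR (A3 AND A1)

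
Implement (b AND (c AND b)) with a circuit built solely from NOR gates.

((b NOR b) NOR (((c NOR c) NOR (b NOR b)) NOR ((c NOR c) NOR (b NOR b))))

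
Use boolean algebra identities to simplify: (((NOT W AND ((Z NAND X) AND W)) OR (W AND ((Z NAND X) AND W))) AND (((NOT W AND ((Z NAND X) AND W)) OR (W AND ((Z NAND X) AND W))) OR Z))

By absorption (E AND (E OR v) = E) then distribution ((E AND v) OR (E AND NOT v) = E):
= ((Z NAND X) AND W)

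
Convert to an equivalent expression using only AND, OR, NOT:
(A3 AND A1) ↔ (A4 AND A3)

((A3 AND A1) AND (A4 AND A3)) OR (NOT (A3 AND A1) AND NOT (A4 AND A3))
(Biconditional = both true or both false)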